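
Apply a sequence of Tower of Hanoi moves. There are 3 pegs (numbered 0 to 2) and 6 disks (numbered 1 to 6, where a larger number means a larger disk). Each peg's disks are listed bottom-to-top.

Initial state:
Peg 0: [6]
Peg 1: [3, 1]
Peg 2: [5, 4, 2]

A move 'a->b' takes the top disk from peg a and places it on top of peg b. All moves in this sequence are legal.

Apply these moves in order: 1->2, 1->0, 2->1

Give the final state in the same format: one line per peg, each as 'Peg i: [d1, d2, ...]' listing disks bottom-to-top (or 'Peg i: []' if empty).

Answer: Peg 0: [6, 3]
Peg 1: [1]
Peg 2: [5, 4, 2]

Derivation:
After move 1 (1->2):
Peg 0: [6]
Peg 1: [3]
Peg 2: [5, 4, 2, 1]

After move 2 (1->0):
Peg 0: [6, 3]
Peg 1: []
Peg 2: [5, 4, 2, 1]

After move 3 (2->1):
Peg 0: [6, 3]
Peg 1: [1]
Peg 2: [5, 4, 2]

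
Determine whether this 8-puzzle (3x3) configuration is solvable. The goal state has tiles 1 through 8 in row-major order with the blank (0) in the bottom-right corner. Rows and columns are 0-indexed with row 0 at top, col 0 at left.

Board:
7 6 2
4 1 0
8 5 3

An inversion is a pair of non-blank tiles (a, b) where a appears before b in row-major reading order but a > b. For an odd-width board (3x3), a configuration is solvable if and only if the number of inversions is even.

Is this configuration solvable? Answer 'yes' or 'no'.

Answer: no

Derivation:
Inversions (pairs i<j in row-major order where tile[i] > tile[j] > 0): 17
17 is odd, so the puzzle is not solvable.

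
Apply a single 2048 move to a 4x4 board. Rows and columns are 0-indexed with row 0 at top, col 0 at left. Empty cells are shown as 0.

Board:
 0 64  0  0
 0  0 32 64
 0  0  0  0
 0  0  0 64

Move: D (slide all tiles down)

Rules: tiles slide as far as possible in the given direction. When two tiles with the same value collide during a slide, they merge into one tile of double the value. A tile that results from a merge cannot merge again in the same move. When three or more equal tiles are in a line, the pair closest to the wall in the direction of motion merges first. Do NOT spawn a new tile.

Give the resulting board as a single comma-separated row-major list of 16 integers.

Slide down:
col 0: [0, 0, 0, 0] -> [0, 0, 0, 0]
col 1: [64, 0, 0, 0] -> [0, 0, 0, 64]
col 2: [0, 32, 0, 0] -> [0, 0, 0, 32]
col 3: [0, 64, 0, 64] -> [0, 0, 0, 128]

Answer: 0, 0, 0, 0, 0, 0, 0, 0, 0, 0, 0, 0, 0, 64, 32, 128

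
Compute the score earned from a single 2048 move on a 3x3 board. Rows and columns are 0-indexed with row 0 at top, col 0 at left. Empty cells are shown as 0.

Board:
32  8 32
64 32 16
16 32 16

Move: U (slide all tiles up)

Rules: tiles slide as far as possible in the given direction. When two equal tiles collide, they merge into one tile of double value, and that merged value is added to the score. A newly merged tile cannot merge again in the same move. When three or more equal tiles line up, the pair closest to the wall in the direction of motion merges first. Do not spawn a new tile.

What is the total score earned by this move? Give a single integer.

Answer: 96

Derivation:
Slide up:
col 0: [32, 64, 16] -> [32, 64, 16]  score +0 (running 0)
col 1: [8, 32, 32] -> [8, 64, 0]  score +64 (running 64)
col 2: [32, 16, 16] -> [32, 32, 0]  score +32 (running 96)
Board after move:
32  8 32
64 64 32
16  0  0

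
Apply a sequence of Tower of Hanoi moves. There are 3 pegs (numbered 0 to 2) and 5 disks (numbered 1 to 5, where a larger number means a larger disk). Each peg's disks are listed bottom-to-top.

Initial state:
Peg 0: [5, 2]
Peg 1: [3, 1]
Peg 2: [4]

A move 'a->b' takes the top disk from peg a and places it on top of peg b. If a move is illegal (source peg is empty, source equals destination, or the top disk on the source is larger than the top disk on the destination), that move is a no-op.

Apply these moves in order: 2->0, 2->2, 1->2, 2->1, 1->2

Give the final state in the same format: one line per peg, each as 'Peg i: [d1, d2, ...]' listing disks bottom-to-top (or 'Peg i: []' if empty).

After move 1 (2->0):
Peg 0: [5, 2]
Peg 1: [3, 1]
Peg 2: [4]

After move 2 (2->2):
Peg 0: [5, 2]
Peg 1: [3, 1]
Peg 2: [4]

After move 3 (1->2):
Peg 0: [5, 2]
Peg 1: [3]
Peg 2: [4, 1]

After move 4 (2->1):
Peg 0: [5, 2]
Peg 1: [3, 1]
Peg 2: [4]

After move 5 (1->2):
Peg 0: [5, 2]
Peg 1: [3]
Peg 2: [4, 1]

Answer: Peg 0: [5, 2]
Peg 1: [3]
Peg 2: [4, 1]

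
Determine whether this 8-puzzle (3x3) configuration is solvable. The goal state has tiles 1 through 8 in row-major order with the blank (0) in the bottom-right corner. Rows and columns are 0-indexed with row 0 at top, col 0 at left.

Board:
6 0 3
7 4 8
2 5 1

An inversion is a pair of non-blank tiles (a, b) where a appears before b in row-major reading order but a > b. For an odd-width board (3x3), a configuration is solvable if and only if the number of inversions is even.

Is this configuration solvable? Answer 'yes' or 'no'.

Inversions (pairs i<j in row-major order where tile[i] > tile[j] > 0): 18
18 is even, so the puzzle is solvable.

Answer: yes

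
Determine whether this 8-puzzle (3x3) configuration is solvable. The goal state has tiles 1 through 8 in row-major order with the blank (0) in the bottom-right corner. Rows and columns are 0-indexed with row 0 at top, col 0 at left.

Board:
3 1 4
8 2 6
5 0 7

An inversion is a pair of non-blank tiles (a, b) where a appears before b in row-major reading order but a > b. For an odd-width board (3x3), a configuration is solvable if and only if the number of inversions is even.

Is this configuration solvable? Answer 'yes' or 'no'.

Inversions (pairs i<j in row-major order where tile[i] > tile[j] > 0): 8
8 is even, so the puzzle is solvable.

Answer: yes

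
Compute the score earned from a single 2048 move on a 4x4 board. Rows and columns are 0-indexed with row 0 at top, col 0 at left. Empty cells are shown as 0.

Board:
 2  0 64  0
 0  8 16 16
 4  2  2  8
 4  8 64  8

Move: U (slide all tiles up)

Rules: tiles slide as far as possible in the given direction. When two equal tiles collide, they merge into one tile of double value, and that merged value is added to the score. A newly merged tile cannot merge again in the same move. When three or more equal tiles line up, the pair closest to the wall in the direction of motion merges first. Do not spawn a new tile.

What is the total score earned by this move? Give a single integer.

Answer: 24

Derivation:
Slide up:
col 0: [2, 0, 4, 4] -> [2, 8, 0, 0]  score +8 (running 8)
col 1: [0, 8, 2, 8] -> [8, 2, 8, 0]  score +0 (running 8)
col 2: [64, 16, 2, 64] -> [64, 16, 2, 64]  score +0 (running 8)
col 3: [0, 16, 8, 8] -> [16, 16, 0, 0]  score +16 (running 24)
Board after move:
 2  8 64 16
 8  2 16 16
 0  8  2  0
 0  0 64  0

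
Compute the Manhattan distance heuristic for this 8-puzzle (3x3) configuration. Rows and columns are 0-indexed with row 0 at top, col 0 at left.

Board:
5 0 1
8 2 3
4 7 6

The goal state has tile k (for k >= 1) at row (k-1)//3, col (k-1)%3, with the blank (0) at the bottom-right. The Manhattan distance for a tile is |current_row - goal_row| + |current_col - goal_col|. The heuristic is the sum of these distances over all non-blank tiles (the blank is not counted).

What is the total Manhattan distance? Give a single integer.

Answer: 11

Derivation:
Tile 5: at (0,0), goal (1,1), distance |0-1|+|0-1| = 2
Tile 1: at (0,2), goal (0,0), distance |0-0|+|2-0| = 2
Tile 8: at (1,0), goal (2,1), distance |1-2|+|0-1| = 2
Tile 2: at (1,1), goal (0,1), distance |1-0|+|1-1| = 1
Tile 3: at (1,2), goal (0,2), distance |1-0|+|2-2| = 1
Tile 4: at (2,0), goal (1,0), distance |2-1|+|0-0| = 1
Tile 7: at (2,1), goal (2,0), distance |2-2|+|1-0| = 1
Tile 6: at (2,2), goal (1,2), distance |2-1|+|2-2| = 1
Sum: 2 + 2 + 2 + 1 + 1 + 1 + 1 + 1 = 11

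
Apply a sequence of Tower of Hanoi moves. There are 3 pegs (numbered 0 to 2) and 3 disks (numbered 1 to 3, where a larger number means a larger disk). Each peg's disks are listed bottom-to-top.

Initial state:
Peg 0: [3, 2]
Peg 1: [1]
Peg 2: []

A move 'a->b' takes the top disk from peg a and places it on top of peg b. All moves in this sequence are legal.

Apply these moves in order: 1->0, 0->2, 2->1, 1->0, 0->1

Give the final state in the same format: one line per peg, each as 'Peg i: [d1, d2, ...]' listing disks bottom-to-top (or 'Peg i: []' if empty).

After move 1 (1->0):
Peg 0: [3, 2, 1]
Peg 1: []
Peg 2: []

After move 2 (0->2):
Peg 0: [3, 2]
Peg 1: []
Peg 2: [1]

After move 3 (2->1):
Peg 0: [3, 2]
Peg 1: [1]
Peg 2: []

After move 4 (1->0):
Peg 0: [3, 2, 1]
Peg 1: []
Peg 2: []

After move 5 (0->1):
Peg 0: [3, 2]
Peg 1: [1]
Peg 2: []

Answer: Peg 0: [3, 2]
Peg 1: [1]
Peg 2: []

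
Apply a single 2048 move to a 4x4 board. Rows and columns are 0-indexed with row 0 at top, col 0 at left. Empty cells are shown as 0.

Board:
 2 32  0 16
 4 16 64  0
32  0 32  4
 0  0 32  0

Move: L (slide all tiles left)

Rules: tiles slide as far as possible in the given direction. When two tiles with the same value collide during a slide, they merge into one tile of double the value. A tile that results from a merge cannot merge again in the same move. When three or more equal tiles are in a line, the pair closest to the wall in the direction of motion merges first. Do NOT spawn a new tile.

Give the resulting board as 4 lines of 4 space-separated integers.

Answer:  2 32 16  0
 4 16 64  0
64  4  0  0
32  0  0  0

Derivation:
Slide left:
row 0: [2, 32, 0, 16] -> [2, 32, 16, 0]
row 1: [4, 16, 64, 0] -> [4, 16, 64, 0]
row 2: [32, 0, 32, 4] -> [64, 4, 0, 0]
row 3: [0, 0, 32, 0] -> [32, 0, 0, 0]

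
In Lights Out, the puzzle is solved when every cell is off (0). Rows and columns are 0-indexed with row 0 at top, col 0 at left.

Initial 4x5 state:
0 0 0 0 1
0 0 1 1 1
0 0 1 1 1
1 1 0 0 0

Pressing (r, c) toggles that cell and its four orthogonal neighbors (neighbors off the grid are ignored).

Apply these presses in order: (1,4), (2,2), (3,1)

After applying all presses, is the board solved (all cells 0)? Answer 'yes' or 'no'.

After press 1 at (1,4):
0 0 0 0 0
0 0 1 0 0
0 0 1 1 0
1 1 0 0 0

After press 2 at (2,2):
0 0 0 0 0
0 0 0 0 0
0 1 0 0 0
1 1 1 0 0

After press 3 at (3,1):
0 0 0 0 0
0 0 0 0 0
0 0 0 0 0
0 0 0 0 0

Lights still on: 0

Answer: yes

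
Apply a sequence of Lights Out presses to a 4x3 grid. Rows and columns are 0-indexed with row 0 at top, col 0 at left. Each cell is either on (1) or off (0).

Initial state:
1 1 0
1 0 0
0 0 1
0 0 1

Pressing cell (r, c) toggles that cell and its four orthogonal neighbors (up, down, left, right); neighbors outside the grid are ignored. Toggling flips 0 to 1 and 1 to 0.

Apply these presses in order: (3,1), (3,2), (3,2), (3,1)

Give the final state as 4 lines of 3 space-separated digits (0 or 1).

After press 1 at (3,1):
1 1 0
1 0 0
0 1 1
1 1 0

After press 2 at (3,2):
1 1 0
1 0 0
0 1 0
1 0 1

After press 3 at (3,2):
1 1 0
1 0 0
0 1 1
1 1 0

After press 4 at (3,1):
1 1 0
1 0 0
0 0 1
0 0 1

Answer: 1 1 0
1 0 0
0 0 1
0 0 1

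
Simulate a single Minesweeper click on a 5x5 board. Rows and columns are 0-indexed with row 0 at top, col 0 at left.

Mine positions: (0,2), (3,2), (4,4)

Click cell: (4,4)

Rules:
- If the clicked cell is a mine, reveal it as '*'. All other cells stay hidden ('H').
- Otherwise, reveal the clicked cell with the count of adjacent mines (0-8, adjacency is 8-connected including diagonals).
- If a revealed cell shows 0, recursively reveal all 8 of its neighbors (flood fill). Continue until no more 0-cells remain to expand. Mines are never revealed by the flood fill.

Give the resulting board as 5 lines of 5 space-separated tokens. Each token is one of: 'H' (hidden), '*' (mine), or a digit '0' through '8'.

H H H H H
H H H H H
H H H H H
H H H H H
H H H H *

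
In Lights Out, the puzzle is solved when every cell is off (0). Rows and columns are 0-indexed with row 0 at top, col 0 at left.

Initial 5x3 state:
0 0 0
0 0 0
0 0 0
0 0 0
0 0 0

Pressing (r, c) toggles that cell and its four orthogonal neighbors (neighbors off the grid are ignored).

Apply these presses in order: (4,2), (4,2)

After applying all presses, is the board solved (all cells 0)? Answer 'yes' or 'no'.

Answer: yes

Derivation:
After press 1 at (4,2):
0 0 0
0 0 0
0 0 0
0 0 1
0 1 1

After press 2 at (4,2):
0 0 0
0 0 0
0 0 0
0 0 0
0 0 0

Lights still on: 0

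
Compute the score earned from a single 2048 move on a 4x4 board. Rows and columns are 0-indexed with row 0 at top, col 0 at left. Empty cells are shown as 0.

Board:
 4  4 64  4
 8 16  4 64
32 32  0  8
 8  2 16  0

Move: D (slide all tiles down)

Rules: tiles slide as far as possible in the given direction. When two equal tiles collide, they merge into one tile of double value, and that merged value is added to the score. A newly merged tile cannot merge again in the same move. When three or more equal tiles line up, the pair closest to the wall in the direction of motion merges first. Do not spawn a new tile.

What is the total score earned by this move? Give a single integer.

Answer: 0

Derivation:
Slide down:
col 0: [4, 8, 32, 8] -> [4, 8, 32, 8]  score +0 (running 0)
col 1: [4, 16, 32, 2] -> [4, 16, 32, 2]  score +0 (running 0)
col 2: [64, 4, 0, 16] -> [0, 64, 4, 16]  score +0 (running 0)
col 3: [4, 64, 8, 0] -> [0, 4, 64, 8]  score +0 (running 0)
Board after move:
 4  4  0  0
 8 16 64  4
32 32  4 64
 8  2 16  8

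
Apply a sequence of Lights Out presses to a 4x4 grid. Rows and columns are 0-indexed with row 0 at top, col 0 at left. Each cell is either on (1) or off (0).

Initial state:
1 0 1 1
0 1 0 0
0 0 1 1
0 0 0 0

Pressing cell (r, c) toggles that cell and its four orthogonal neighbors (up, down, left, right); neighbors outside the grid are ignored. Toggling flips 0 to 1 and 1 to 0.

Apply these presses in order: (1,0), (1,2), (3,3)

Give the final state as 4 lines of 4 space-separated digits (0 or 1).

After press 1 at (1,0):
0 0 1 1
1 0 0 0
1 0 1 1
0 0 0 0

After press 2 at (1,2):
0 0 0 1
1 1 1 1
1 0 0 1
0 0 0 0

After press 3 at (3,3):
0 0 0 1
1 1 1 1
1 0 0 0
0 0 1 1

Answer: 0 0 0 1
1 1 1 1
1 0 0 0
0 0 1 1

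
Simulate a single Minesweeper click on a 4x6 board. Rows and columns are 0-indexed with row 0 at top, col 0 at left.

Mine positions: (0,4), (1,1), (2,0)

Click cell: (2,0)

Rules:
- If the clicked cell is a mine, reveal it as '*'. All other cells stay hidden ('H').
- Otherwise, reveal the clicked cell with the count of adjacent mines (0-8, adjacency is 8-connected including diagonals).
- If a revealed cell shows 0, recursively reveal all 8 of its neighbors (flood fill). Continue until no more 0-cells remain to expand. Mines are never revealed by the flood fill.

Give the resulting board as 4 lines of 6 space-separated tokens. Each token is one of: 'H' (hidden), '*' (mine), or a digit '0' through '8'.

H H H H H H
H H H H H H
* H H H H H
H H H H H H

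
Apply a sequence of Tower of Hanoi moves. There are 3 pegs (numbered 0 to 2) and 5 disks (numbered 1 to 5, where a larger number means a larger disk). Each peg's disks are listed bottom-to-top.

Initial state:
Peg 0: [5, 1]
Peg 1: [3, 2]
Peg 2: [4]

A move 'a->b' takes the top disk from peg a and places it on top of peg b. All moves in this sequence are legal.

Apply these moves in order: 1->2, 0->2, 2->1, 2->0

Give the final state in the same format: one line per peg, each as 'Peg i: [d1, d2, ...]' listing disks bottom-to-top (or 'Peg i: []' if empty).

Answer: Peg 0: [5, 2]
Peg 1: [3, 1]
Peg 2: [4]

Derivation:
After move 1 (1->2):
Peg 0: [5, 1]
Peg 1: [3]
Peg 2: [4, 2]

After move 2 (0->2):
Peg 0: [5]
Peg 1: [3]
Peg 2: [4, 2, 1]

After move 3 (2->1):
Peg 0: [5]
Peg 1: [3, 1]
Peg 2: [4, 2]

After move 4 (2->0):
Peg 0: [5, 2]
Peg 1: [3, 1]
Peg 2: [4]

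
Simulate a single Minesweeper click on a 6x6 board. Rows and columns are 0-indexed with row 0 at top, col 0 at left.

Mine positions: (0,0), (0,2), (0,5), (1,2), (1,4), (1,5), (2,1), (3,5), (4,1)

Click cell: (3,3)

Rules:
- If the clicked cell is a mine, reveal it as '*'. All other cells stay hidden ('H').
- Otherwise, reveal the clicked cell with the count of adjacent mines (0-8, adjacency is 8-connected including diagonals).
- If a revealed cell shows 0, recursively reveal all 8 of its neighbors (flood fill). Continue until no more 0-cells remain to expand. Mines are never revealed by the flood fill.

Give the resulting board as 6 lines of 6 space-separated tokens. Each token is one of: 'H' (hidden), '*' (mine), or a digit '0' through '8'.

H H H H H H
H H H H H H
H H 2 2 3 H
H H 2 0 1 H
H H 1 0 1 1
H H 1 0 0 0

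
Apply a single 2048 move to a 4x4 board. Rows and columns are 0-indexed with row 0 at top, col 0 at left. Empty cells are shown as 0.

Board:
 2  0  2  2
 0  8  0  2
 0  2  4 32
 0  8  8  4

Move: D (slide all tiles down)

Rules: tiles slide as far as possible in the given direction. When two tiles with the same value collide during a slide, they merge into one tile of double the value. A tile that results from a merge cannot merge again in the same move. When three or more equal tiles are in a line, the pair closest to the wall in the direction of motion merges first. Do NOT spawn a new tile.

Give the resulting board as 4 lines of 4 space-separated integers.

Answer:  0  0  0  0
 0  8  2  4
 0  2  4 32
 2  8  8  4

Derivation:
Slide down:
col 0: [2, 0, 0, 0] -> [0, 0, 0, 2]
col 1: [0, 8, 2, 8] -> [0, 8, 2, 8]
col 2: [2, 0, 4, 8] -> [0, 2, 4, 8]
col 3: [2, 2, 32, 4] -> [0, 4, 32, 4]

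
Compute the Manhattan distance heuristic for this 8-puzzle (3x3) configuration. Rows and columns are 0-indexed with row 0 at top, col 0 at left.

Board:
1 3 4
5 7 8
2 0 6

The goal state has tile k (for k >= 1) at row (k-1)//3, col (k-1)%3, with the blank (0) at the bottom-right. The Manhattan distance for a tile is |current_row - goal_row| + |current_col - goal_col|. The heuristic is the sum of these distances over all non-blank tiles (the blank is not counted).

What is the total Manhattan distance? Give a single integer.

Answer: 13

Derivation:
Tile 1: at (0,0), goal (0,0), distance |0-0|+|0-0| = 0
Tile 3: at (0,1), goal (0,2), distance |0-0|+|1-2| = 1
Tile 4: at (0,2), goal (1,0), distance |0-1|+|2-0| = 3
Tile 5: at (1,0), goal (1,1), distance |1-1|+|0-1| = 1
Tile 7: at (1,1), goal (2,0), distance |1-2|+|1-0| = 2
Tile 8: at (1,2), goal (2,1), distance |1-2|+|2-1| = 2
Tile 2: at (2,0), goal (0,1), distance |2-0|+|0-1| = 3
Tile 6: at (2,2), goal (1,2), distance |2-1|+|2-2| = 1
Sum: 0 + 1 + 3 + 1 + 2 + 2 + 3 + 1 = 13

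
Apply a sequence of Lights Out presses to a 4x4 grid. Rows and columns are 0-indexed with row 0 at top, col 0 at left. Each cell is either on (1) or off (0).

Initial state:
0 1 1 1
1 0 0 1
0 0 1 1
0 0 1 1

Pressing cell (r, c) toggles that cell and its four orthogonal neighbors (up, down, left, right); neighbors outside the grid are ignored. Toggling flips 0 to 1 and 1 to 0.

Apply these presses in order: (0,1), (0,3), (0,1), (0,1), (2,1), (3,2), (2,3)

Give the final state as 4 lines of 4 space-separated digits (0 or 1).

Answer: 1 0 1 0
1 0 0 1
1 1 0 0
0 0 0 1

Derivation:
After press 1 at (0,1):
1 0 0 1
1 1 0 1
0 0 1 1
0 0 1 1

After press 2 at (0,3):
1 0 1 0
1 1 0 0
0 0 1 1
0 0 1 1

After press 3 at (0,1):
0 1 0 0
1 0 0 0
0 0 1 1
0 0 1 1

After press 4 at (0,1):
1 0 1 0
1 1 0 0
0 0 1 1
0 0 1 1

After press 5 at (2,1):
1 0 1 0
1 0 0 0
1 1 0 1
0 1 1 1

After press 6 at (3,2):
1 0 1 0
1 0 0 0
1 1 1 1
0 0 0 0

After press 7 at (2,3):
1 0 1 0
1 0 0 1
1 1 0 0
0 0 0 1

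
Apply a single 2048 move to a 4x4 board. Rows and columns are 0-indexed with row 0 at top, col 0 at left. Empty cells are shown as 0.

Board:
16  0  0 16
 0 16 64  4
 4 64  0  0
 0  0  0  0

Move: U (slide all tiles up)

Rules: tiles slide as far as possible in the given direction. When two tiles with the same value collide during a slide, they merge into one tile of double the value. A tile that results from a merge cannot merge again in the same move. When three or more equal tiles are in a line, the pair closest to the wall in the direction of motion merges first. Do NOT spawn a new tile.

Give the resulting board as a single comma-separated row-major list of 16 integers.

Slide up:
col 0: [16, 0, 4, 0] -> [16, 4, 0, 0]
col 1: [0, 16, 64, 0] -> [16, 64, 0, 0]
col 2: [0, 64, 0, 0] -> [64, 0, 0, 0]
col 3: [16, 4, 0, 0] -> [16, 4, 0, 0]

Answer: 16, 16, 64, 16, 4, 64, 0, 4, 0, 0, 0, 0, 0, 0, 0, 0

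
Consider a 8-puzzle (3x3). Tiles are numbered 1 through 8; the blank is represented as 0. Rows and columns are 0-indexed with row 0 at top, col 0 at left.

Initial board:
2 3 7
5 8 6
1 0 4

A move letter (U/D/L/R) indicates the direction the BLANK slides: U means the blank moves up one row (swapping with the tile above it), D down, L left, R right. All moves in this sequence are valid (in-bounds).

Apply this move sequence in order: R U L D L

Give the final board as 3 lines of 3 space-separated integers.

After move 1 (R):
2 3 7
5 8 6
1 4 0

After move 2 (U):
2 3 7
5 8 0
1 4 6

After move 3 (L):
2 3 7
5 0 8
1 4 6

After move 4 (D):
2 3 7
5 4 8
1 0 6

After move 5 (L):
2 3 7
5 4 8
0 1 6

Answer: 2 3 7
5 4 8
0 1 6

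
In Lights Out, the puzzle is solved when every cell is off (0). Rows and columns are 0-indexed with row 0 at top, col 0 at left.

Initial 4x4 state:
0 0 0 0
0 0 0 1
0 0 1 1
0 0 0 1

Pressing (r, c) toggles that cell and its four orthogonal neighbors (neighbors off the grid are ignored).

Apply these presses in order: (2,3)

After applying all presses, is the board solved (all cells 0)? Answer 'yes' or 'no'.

After press 1 at (2,3):
0 0 0 0
0 0 0 0
0 0 0 0
0 0 0 0

Lights still on: 0

Answer: yes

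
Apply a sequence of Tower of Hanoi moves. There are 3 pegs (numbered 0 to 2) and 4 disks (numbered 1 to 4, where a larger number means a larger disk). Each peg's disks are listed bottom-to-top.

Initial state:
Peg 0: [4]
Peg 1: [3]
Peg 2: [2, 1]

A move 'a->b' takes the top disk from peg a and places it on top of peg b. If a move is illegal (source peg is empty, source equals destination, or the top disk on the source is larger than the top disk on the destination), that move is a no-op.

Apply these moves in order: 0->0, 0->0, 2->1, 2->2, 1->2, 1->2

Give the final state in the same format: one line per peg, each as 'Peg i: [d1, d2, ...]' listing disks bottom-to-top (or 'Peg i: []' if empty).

After move 1 (0->0):
Peg 0: [4]
Peg 1: [3]
Peg 2: [2, 1]

After move 2 (0->0):
Peg 0: [4]
Peg 1: [3]
Peg 2: [2, 1]

After move 3 (2->1):
Peg 0: [4]
Peg 1: [3, 1]
Peg 2: [2]

After move 4 (2->2):
Peg 0: [4]
Peg 1: [3, 1]
Peg 2: [2]

After move 5 (1->2):
Peg 0: [4]
Peg 1: [3]
Peg 2: [2, 1]

After move 6 (1->2):
Peg 0: [4]
Peg 1: [3]
Peg 2: [2, 1]

Answer: Peg 0: [4]
Peg 1: [3]
Peg 2: [2, 1]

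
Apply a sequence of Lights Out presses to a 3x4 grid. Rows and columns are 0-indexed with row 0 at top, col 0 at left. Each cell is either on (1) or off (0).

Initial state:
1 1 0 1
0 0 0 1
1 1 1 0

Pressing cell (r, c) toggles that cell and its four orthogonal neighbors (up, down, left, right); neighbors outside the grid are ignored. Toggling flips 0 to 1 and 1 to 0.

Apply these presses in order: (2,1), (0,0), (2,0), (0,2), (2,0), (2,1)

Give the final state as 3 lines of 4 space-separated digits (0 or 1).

After press 1 at (2,1):
1 1 0 1
0 1 0 1
0 0 0 0

After press 2 at (0,0):
0 0 0 1
1 1 0 1
0 0 0 0

After press 3 at (2,0):
0 0 0 1
0 1 0 1
1 1 0 0

After press 4 at (0,2):
0 1 1 0
0 1 1 1
1 1 0 0

After press 5 at (2,0):
0 1 1 0
1 1 1 1
0 0 0 0

After press 6 at (2,1):
0 1 1 0
1 0 1 1
1 1 1 0

Answer: 0 1 1 0
1 0 1 1
1 1 1 0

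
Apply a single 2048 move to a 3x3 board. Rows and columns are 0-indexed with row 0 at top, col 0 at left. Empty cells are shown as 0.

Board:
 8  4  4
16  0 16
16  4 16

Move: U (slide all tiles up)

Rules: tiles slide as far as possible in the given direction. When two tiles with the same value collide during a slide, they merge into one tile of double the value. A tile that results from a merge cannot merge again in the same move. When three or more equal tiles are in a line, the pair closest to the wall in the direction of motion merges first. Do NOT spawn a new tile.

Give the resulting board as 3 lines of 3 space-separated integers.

Slide up:
col 0: [8, 16, 16] -> [8, 32, 0]
col 1: [4, 0, 4] -> [8, 0, 0]
col 2: [4, 16, 16] -> [4, 32, 0]

Answer:  8  8  4
32  0 32
 0  0  0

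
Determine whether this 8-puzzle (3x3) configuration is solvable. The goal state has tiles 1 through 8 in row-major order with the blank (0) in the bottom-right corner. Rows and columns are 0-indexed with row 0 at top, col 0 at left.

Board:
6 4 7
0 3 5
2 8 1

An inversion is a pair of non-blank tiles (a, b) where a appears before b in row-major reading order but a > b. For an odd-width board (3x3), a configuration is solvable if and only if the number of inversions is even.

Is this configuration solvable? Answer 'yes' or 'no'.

Answer: yes

Derivation:
Inversions (pairs i<j in row-major order where tile[i] > tile[j] > 0): 18
18 is even, so the puzzle is solvable.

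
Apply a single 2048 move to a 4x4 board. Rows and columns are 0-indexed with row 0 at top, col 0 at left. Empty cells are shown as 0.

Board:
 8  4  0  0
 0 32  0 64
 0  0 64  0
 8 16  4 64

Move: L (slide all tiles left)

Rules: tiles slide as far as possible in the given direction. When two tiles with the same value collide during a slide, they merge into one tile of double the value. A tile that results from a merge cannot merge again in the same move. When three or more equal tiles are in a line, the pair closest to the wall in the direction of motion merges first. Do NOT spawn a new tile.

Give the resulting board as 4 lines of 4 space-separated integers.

Answer:  8  4  0  0
32 64  0  0
64  0  0  0
 8 16  4 64

Derivation:
Slide left:
row 0: [8, 4, 0, 0] -> [8, 4, 0, 0]
row 1: [0, 32, 0, 64] -> [32, 64, 0, 0]
row 2: [0, 0, 64, 0] -> [64, 0, 0, 0]
row 3: [8, 16, 4, 64] -> [8, 16, 4, 64]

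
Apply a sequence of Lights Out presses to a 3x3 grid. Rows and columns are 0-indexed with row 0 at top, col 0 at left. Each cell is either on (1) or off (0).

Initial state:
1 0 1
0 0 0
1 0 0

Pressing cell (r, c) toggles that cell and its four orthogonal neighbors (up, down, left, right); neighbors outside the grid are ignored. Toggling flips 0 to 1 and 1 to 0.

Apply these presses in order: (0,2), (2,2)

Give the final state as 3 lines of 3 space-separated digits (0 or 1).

After press 1 at (0,2):
1 1 0
0 0 1
1 0 0

After press 2 at (2,2):
1 1 0
0 0 0
1 1 1

Answer: 1 1 0
0 0 0
1 1 1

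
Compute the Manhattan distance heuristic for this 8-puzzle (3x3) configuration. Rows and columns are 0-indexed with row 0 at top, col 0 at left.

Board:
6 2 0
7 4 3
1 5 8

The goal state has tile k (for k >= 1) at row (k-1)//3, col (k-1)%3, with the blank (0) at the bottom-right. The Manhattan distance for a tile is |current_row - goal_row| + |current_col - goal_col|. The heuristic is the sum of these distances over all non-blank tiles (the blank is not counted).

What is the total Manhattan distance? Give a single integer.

Tile 6: at (0,0), goal (1,2), distance |0-1|+|0-2| = 3
Tile 2: at (0,1), goal (0,1), distance |0-0|+|1-1| = 0
Tile 7: at (1,0), goal (2,0), distance |1-2|+|0-0| = 1
Tile 4: at (1,1), goal (1,0), distance |1-1|+|1-0| = 1
Tile 3: at (1,2), goal (0,2), distance |1-0|+|2-2| = 1
Tile 1: at (2,0), goal (0,0), distance |2-0|+|0-0| = 2
Tile 5: at (2,1), goal (1,1), distance |2-1|+|1-1| = 1
Tile 8: at (2,2), goal (2,1), distance |2-2|+|2-1| = 1
Sum: 3 + 0 + 1 + 1 + 1 + 2 + 1 + 1 = 10

Answer: 10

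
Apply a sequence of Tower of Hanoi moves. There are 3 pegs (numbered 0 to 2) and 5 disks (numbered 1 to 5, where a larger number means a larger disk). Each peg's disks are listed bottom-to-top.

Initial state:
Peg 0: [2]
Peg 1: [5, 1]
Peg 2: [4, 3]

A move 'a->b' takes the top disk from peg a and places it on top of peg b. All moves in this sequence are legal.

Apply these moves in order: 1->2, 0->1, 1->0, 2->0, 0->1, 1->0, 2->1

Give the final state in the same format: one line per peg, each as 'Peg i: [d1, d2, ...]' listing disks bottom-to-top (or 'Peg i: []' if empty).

Answer: Peg 0: [2, 1]
Peg 1: [5, 3]
Peg 2: [4]

Derivation:
After move 1 (1->2):
Peg 0: [2]
Peg 1: [5]
Peg 2: [4, 3, 1]

After move 2 (0->1):
Peg 0: []
Peg 1: [5, 2]
Peg 2: [4, 3, 1]

After move 3 (1->0):
Peg 0: [2]
Peg 1: [5]
Peg 2: [4, 3, 1]

After move 4 (2->0):
Peg 0: [2, 1]
Peg 1: [5]
Peg 2: [4, 3]

After move 5 (0->1):
Peg 0: [2]
Peg 1: [5, 1]
Peg 2: [4, 3]

After move 6 (1->0):
Peg 0: [2, 1]
Peg 1: [5]
Peg 2: [4, 3]

After move 7 (2->1):
Peg 0: [2, 1]
Peg 1: [5, 3]
Peg 2: [4]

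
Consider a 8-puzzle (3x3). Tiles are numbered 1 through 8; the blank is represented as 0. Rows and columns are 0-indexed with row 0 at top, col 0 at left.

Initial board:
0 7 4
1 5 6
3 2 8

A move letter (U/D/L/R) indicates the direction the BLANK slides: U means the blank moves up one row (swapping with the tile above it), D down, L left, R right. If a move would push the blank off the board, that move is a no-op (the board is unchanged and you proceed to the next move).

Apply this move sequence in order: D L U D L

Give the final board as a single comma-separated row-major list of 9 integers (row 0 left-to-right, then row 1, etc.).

Answer: 1, 7, 4, 0, 5, 6, 3, 2, 8

Derivation:
After move 1 (D):
1 7 4
0 5 6
3 2 8

After move 2 (L):
1 7 4
0 5 6
3 2 8

After move 3 (U):
0 7 4
1 5 6
3 2 8

After move 4 (D):
1 7 4
0 5 6
3 2 8

After move 5 (L):
1 7 4
0 5 6
3 2 8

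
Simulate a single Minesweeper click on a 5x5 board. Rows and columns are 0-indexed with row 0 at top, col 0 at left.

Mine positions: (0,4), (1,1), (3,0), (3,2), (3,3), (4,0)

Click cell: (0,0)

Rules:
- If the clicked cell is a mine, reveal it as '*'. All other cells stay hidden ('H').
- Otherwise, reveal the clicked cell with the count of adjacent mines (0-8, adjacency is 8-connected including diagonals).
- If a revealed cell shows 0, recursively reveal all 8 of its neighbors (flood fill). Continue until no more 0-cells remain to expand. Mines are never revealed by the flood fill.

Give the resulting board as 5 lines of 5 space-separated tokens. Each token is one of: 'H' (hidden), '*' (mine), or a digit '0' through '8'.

1 H H H H
H H H H H
H H H H H
H H H H H
H H H H H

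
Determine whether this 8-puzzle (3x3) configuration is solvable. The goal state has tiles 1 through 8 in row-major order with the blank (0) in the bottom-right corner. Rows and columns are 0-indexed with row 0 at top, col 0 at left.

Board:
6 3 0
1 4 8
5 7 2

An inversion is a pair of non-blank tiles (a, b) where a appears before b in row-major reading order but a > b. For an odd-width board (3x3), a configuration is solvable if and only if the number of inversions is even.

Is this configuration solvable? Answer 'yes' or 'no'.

Answer: no

Derivation:
Inversions (pairs i<j in row-major order where tile[i] > tile[j] > 0): 13
13 is odd, so the puzzle is not solvable.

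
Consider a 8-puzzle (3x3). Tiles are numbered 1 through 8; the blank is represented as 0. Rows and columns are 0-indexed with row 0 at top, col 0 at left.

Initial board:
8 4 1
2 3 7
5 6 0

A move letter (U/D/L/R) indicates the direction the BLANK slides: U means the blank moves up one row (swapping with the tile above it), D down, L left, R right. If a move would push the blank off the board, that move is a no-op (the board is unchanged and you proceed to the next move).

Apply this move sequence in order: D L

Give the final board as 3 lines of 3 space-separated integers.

After move 1 (D):
8 4 1
2 3 7
5 6 0

After move 2 (L):
8 4 1
2 3 7
5 0 6

Answer: 8 4 1
2 3 7
5 0 6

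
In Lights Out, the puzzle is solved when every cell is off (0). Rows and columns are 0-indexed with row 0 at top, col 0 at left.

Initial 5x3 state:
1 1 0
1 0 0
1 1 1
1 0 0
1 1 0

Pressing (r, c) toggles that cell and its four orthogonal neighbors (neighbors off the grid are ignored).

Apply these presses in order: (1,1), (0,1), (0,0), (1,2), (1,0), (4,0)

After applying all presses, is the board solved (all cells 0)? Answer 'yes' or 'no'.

After press 1 at (1,1):
1 0 0
0 1 1
1 0 1
1 0 0
1 1 0

After press 2 at (0,1):
0 1 1
0 0 1
1 0 1
1 0 0
1 1 0

After press 3 at (0,0):
1 0 1
1 0 1
1 0 1
1 0 0
1 1 0

After press 4 at (1,2):
1 0 0
1 1 0
1 0 0
1 0 0
1 1 0

After press 5 at (1,0):
0 0 0
0 0 0
0 0 0
1 0 0
1 1 0

After press 6 at (4,0):
0 0 0
0 0 0
0 0 0
0 0 0
0 0 0

Lights still on: 0

Answer: yes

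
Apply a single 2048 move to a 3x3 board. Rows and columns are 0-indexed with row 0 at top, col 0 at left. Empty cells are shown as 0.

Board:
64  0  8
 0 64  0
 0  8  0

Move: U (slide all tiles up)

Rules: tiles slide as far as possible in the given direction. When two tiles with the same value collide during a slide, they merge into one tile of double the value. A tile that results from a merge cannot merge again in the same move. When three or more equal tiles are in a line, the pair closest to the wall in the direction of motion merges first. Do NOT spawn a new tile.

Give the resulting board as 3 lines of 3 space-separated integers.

Answer: 64 64  8
 0  8  0
 0  0  0

Derivation:
Slide up:
col 0: [64, 0, 0] -> [64, 0, 0]
col 1: [0, 64, 8] -> [64, 8, 0]
col 2: [8, 0, 0] -> [8, 0, 0]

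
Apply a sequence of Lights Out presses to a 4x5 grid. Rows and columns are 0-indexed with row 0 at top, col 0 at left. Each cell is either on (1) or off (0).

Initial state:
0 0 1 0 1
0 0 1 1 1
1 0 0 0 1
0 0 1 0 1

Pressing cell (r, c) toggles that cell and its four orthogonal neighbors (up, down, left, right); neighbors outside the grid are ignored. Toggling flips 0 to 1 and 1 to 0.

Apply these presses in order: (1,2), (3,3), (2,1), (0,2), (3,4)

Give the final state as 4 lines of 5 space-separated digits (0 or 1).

Answer: 0 1 1 1 1
0 0 1 0 1
0 1 0 1 0
0 1 0 0 1

Derivation:
After press 1 at (1,2):
0 0 0 0 1
0 1 0 0 1
1 0 1 0 1
0 0 1 0 1

After press 2 at (3,3):
0 0 0 0 1
0 1 0 0 1
1 0 1 1 1
0 0 0 1 0

After press 3 at (2,1):
0 0 0 0 1
0 0 0 0 1
0 1 0 1 1
0 1 0 1 0

After press 4 at (0,2):
0 1 1 1 1
0 0 1 0 1
0 1 0 1 1
0 1 0 1 0

After press 5 at (3,4):
0 1 1 1 1
0 0 1 0 1
0 1 0 1 0
0 1 0 0 1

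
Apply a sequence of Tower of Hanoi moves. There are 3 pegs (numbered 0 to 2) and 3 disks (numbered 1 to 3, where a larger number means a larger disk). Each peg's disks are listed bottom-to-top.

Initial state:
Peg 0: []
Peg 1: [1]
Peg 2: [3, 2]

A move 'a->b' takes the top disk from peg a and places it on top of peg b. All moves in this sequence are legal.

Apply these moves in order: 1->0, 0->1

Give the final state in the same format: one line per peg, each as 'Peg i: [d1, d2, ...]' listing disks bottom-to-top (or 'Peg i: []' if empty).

After move 1 (1->0):
Peg 0: [1]
Peg 1: []
Peg 2: [3, 2]

After move 2 (0->1):
Peg 0: []
Peg 1: [1]
Peg 2: [3, 2]

Answer: Peg 0: []
Peg 1: [1]
Peg 2: [3, 2]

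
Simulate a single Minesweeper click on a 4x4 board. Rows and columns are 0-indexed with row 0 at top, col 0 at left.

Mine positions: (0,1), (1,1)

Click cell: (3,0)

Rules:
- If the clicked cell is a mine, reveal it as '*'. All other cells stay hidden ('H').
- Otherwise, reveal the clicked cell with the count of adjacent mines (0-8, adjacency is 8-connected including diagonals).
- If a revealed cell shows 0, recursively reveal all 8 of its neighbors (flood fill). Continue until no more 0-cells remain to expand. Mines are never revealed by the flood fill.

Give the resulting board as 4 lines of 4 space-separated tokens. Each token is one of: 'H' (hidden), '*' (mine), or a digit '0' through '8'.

H H 2 0
H H 2 0
1 1 1 0
0 0 0 0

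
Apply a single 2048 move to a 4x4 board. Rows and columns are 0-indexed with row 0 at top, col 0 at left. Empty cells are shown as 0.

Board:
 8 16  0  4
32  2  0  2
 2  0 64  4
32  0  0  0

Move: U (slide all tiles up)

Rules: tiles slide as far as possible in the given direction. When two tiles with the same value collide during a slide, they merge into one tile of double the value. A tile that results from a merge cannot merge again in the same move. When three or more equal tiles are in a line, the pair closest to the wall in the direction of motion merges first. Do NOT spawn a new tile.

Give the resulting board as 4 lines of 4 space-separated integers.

Slide up:
col 0: [8, 32, 2, 32] -> [8, 32, 2, 32]
col 1: [16, 2, 0, 0] -> [16, 2, 0, 0]
col 2: [0, 0, 64, 0] -> [64, 0, 0, 0]
col 3: [4, 2, 4, 0] -> [4, 2, 4, 0]

Answer:  8 16 64  4
32  2  0  2
 2  0  0  4
32  0  0  0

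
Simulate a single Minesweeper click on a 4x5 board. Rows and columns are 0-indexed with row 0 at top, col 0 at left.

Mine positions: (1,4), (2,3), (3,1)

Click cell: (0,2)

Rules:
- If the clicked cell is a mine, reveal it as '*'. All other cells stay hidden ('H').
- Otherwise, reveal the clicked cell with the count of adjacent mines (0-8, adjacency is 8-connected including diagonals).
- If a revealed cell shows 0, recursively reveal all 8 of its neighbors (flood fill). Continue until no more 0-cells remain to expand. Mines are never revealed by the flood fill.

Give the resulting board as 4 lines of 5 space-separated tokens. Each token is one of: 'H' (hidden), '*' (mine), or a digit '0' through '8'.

0 0 0 1 H
0 0 1 2 H
1 1 2 H H
H H H H H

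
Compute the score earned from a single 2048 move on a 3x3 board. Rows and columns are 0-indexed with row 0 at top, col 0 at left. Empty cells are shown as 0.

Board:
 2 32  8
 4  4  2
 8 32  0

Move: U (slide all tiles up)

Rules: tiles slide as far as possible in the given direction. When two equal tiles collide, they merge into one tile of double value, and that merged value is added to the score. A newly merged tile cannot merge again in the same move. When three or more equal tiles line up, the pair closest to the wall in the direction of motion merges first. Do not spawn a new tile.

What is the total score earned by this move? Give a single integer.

Answer: 0

Derivation:
Slide up:
col 0: [2, 4, 8] -> [2, 4, 8]  score +0 (running 0)
col 1: [32, 4, 32] -> [32, 4, 32]  score +0 (running 0)
col 2: [8, 2, 0] -> [8, 2, 0]  score +0 (running 0)
Board after move:
 2 32  8
 4  4  2
 8 32  0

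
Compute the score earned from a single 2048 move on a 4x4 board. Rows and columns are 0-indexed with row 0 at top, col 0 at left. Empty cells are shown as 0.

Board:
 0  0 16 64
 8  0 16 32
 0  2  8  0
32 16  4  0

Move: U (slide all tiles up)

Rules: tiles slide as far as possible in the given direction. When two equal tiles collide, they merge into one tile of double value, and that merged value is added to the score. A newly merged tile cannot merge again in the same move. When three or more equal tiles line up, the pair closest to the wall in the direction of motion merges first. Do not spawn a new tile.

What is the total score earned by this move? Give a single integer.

Answer: 32

Derivation:
Slide up:
col 0: [0, 8, 0, 32] -> [8, 32, 0, 0]  score +0 (running 0)
col 1: [0, 0, 2, 16] -> [2, 16, 0, 0]  score +0 (running 0)
col 2: [16, 16, 8, 4] -> [32, 8, 4, 0]  score +32 (running 32)
col 3: [64, 32, 0, 0] -> [64, 32, 0, 0]  score +0 (running 32)
Board after move:
 8  2 32 64
32 16  8 32
 0  0  4  0
 0  0  0  0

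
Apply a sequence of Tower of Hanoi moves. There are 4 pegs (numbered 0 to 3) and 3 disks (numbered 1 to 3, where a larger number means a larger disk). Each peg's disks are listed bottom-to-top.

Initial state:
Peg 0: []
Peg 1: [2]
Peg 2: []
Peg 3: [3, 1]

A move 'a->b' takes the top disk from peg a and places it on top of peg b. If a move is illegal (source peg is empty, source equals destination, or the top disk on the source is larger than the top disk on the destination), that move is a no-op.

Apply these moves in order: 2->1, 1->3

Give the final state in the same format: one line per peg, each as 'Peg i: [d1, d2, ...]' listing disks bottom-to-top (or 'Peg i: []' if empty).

Answer: Peg 0: []
Peg 1: [2]
Peg 2: []
Peg 3: [3, 1]

Derivation:
After move 1 (2->1):
Peg 0: []
Peg 1: [2]
Peg 2: []
Peg 3: [3, 1]

After move 2 (1->3):
Peg 0: []
Peg 1: [2]
Peg 2: []
Peg 3: [3, 1]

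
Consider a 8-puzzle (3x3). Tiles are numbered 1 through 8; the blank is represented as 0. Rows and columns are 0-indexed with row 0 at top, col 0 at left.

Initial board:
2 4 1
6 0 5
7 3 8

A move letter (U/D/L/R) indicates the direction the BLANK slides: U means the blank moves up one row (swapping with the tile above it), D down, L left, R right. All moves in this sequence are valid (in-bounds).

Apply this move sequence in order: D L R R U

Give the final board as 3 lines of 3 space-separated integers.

Answer: 2 4 1
6 3 0
7 8 5

Derivation:
After move 1 (D):
2 4 1
6 3 5
7 0 8

After move 2 (L):
2 4 1
6 3 5
0 7 8

After move 3 (R):
2 4 1
6 3 5
7 0 8

After move 4 (R):
2 4 1
6 3 5
7 8 0

After move 5 (U):
2 4 1
6 3 0
7 8 5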